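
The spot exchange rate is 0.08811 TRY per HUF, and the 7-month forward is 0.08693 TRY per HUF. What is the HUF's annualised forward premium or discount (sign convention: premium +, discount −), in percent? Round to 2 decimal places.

T = 7/12 years.
(F − S)/S = (0.08693 − 0.08811)/0.08811 = -0.0133924.
Annualise by dividing by T: -0.0133924 / (7/12) = -0.022958 → -2.30%.

-2.30%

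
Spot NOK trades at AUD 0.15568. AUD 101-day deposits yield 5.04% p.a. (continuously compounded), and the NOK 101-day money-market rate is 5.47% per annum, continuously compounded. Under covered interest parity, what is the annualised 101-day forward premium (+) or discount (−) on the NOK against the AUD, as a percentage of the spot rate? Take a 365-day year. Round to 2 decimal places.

-0.43%

T = 101/365 years.
No-arbitrage forward: 0.15568 × 1.014044 / 1.0152513 = 0.15549487 AUD/NOK.
(F − S)/S ÷ T = (0.15549487 − 0.15568)/0.15568/(101/365) = -0.004297 → -0.43%.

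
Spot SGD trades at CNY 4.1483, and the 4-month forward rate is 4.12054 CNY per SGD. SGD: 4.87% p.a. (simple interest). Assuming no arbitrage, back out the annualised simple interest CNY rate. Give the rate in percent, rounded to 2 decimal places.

2.83%

T = 4/12 years.
CIP gives F = S · g_CNY/g_SGD, so g_CNY/g_SGD = 4.12054/4.1483 = 0.9933081.
The SGD side grows by 1 + 0.0487×4/12 = 1.0162333.
So the CNY growth factor = 1.0094328.
(1.0094328 − 1)/T = 0.028298, i.e. 2.83%.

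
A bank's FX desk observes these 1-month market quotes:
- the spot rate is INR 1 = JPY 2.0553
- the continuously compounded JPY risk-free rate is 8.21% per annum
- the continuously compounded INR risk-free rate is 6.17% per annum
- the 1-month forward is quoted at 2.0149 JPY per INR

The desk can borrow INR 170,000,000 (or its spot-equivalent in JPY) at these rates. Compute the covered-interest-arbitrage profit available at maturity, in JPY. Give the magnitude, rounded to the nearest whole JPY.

T = 1/12 years.
Route A — deposit INR, sell forward: 170,000,000 × 1.00515490772 × 2.0149 = JPY 344,298,726.01.
Route B — convert at spot, deposit JPY: 170,000,000 × 2.0553 × 1.00686512433 = JPY 351,799,681.31.
The quoted forward undervalues INR, so borrow INR, convert to JPY at spot, deposit the JPY at 8.21%, and buy INR forward at 2.0149 to cover the loan.
The gap between the two covered legs is JPY 7,500,955.

JPY 7,500,955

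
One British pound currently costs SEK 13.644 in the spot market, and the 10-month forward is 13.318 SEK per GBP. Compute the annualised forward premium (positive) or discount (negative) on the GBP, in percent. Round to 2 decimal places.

T = 10/12 years.
(F − S)/S = (13.318 − 13.644)/13.644 = -0.0238933.
×(1/T) gives -2.87% p.a.

-2.87%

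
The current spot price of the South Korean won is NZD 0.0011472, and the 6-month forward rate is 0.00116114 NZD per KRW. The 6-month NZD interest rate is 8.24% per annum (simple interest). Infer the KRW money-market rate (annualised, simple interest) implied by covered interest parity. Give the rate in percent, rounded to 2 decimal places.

5.74%

T = 6/12 years.
CIP gives F = S · g_NZD/g_KRW, so g_NZD/g_KRW = 0.00116114/0.0011472 = 1.0121513.
The NZD side grows by 1 + 0.0824×6/12 = 1.041200.
So the KRW growth factor = 1.028700.
(1.028700 − 1)/T = 0.057400, i.e. 5.74%.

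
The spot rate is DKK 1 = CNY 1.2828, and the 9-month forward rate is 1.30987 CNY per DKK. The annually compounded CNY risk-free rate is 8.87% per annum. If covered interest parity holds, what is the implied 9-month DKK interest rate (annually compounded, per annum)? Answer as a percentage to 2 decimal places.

T = 9/12 years.
CIP gives F = S · g_CNY/g_DKK, so g_CNY/g_DKK = 1.30987/1.2828 = 1.0211023.
CNY growth factor: (1 + 0.0887)^(9/12) = 1.0658134.
Hence g_DKK = 1.0437871.
Annualise: 1.0437871^(12/9) − 1 = 0.058805 = 5.88%.

5.88%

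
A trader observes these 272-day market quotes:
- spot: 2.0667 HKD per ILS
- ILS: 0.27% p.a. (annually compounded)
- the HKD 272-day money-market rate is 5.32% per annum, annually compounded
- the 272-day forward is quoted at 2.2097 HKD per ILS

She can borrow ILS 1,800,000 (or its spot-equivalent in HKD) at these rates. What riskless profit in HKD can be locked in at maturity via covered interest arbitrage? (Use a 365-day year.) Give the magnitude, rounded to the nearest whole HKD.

HKD 118,897

T = 272/365 years.
Route A — deposit ILS, sell forward: 1,800,000 × 1.002011363 × 2.2097 = HKD 3,985,460.12.
Route B — convert at spot, deposit HKD: 1,800,000 × 2.0667 × 1.039382042 = HKD 3,866,563.56.
The quoted forward overvalues ILS, so borrow HKD, buy ILS at spot, deposit the ILS at 0.27%, and sell the proceeds forward at 2.2097.
Profit = 3,985,460.12 − 3,866,563.56 = HKD 118,897.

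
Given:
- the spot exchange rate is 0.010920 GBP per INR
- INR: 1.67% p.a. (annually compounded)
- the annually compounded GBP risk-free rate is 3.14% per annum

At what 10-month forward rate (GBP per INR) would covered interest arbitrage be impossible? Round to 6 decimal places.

0.011051

T = 10/12 years.
GBP growth factor: (1 + 0.0314)^(10/12) = 1.026099.
INR accumulates by (1 + 0.0167)^(10/12) = 1.0138974.
Forward (GBP per INR) = 0.01092 × 1.026099 / 1.0138974 = 0.01105142.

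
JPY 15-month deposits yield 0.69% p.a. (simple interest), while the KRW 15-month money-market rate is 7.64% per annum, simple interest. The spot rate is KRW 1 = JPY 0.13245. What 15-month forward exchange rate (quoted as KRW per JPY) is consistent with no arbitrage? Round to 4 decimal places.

T = 15/12 years.
Growth of 1 JPY over T: 1 + 0.0069×15/12 = 1.008625.
Growth of 1 KRW over T: 1 + 0.0764×15/12 = 1.095500.
So F = 0.13245 × 1.008625 / 1.095500 = 0.1219465 (JPY/KRW).
Quoted the other way: 1/0.1219465 = 8.2003 KRW per JPY.

8.2003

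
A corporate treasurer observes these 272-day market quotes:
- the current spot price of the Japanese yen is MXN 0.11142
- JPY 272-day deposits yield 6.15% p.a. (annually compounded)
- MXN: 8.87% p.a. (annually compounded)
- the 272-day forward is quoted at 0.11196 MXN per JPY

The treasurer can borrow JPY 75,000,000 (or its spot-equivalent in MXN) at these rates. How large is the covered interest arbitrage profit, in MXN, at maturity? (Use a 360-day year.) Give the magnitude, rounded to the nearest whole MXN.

T = 272/360 years.
Route A — deposit JPY, sell forward: 75,000,000 × 1.046126007 × 0.11196 = MXN 8,784,320.08.
Route B — convert at spot, deposit MXN: 75,000,000 × 0.11142 × 1.066316705 = MXN 8,910,675.55.
The quoted forward undervalues JPY, so borrow JPY, convert to MXN at spot, deposit the MXN at 8.87%, and buy JPY forward at 0.11196 to cover the loan.
Profit = 8,910,675.55 − 8,784,320.08 = MXN 126,355.

MXN 126,355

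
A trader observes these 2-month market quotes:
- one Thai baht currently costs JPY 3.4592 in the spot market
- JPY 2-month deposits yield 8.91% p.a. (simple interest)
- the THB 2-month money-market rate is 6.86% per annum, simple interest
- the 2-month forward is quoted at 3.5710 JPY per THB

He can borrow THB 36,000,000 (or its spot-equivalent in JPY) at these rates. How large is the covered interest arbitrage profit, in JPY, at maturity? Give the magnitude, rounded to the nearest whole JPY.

T = 2/12 years.
Route A — deposit THB, sell forward: 36,000,000 × 1.01143333333 × 3.5710 = JPY 130,025,823.60.
Route B — convert at spot, deposit JPY: 36,000,000 × 3.4592 × 1.014850 = JPY 126,380,488.32.
The quoted forward overvalues THB, so borrow JPY, buy THB at spot, deposit the THB at 6.86%, and sell the proceeds forward at 3.5710.
Arbitrage profit = |130,025,823.60 − 126,380,488.32| = JPY 3,645,335.

JPY 3,645,335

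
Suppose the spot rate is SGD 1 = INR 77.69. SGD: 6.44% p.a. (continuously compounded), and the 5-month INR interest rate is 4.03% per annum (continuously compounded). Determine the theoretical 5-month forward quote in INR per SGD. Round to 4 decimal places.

T = 5/12 years.
INR growth factor: e^(0.0403×5/12) = 1.01693344.
SGD growth factor: e^(0.0644×5/12) = 1.02719659.
Forward (INR per SGD) = 77.69 × 1.01693344 / 1.02719659 = 76.913767.

76.9138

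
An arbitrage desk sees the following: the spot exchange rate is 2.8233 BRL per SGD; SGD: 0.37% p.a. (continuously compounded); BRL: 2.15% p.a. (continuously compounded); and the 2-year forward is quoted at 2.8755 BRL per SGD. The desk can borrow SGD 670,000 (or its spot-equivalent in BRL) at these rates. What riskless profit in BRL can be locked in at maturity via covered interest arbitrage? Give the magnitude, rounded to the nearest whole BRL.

T = 2 years.
Invest the SGD and cover forward: 670,000 × 1.007427448 × 2.8755 = BRL 1,940,894.61.
Convert at spot and invest in BRL: 670,000 × 2.8233 × 1.043937895 = BRL 1,974,724.41.
The quoted forward undervalues SGD, so borrow SGD, convert to BRL at spot, deposit the BRL at 2.15%, and buy SGD forward at 2.8755 to cover the loan.
The gap between the two covered legs is BRL 33,830.

BRL 33,830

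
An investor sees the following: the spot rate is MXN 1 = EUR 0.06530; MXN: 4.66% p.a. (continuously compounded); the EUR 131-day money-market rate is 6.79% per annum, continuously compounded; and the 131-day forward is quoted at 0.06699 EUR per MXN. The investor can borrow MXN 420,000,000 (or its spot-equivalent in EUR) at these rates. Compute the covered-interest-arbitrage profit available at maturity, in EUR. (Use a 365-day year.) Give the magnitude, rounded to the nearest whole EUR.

EUR 507,756

T = 131/365 years.
Route A — deposit MXN, sell forward: 420,000,000 × 1.0168655762 × 0.06699 = EUR 28,610,326.48.
Route B — convert at spot, deposit EUR: 420,000,000 × 0.06530 × 1.0246689543 = EUR 28,102,570.74.
The quoted forward overvalues MXN, so borrow EUR, buy MXN at spot, deposit the MXN at 4.66%, and sell the proceeds forward at 0.06699.
Profit = 28,610,326.48 − 28,102,570.74 = EUR 507,756.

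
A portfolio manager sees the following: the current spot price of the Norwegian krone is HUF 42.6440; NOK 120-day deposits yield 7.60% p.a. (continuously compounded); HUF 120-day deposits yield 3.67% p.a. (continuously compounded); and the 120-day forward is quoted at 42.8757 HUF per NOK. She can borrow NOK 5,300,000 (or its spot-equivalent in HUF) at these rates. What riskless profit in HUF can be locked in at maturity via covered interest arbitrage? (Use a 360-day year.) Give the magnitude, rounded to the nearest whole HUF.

HUF 4,276,450

T = 120/360 years.
Route A — deposit NOK, sell forward: 5,300,000 × 1.0256569492 × 42.8757 = HUF 233,071,526.18.
Route B — convert at spot, deposit HUF: 5,300,000 × 42.6440 × 1.01230846662 = HUF 228,795,075.93.
The quoted forward overvalues NOK, so borrow HUF, buy NOK at spot, deposit the NOK at 7.60%, and sell the proceeds forward at 42.8757.
The gap between the two covered legs is HUF 4,276,450.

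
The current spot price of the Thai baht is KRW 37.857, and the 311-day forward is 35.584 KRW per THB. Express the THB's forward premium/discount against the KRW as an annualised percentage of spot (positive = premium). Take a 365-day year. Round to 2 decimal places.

-7.05%

T = 311/365 years.
(F − S)/S = (35.584 − 37.857)/37.857 = -0.0600417.
Annualise by dividing by T: -0.0600417 / (311/365) = -0.070467 → -7.05%.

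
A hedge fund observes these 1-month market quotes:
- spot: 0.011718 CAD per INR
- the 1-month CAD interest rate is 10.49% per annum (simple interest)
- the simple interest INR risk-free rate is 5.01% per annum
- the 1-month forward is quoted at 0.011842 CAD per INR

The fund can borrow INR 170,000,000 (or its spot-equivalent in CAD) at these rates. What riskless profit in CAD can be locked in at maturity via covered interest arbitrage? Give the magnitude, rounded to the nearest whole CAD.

CAD 12,071

T = 1/12 years.
Keep in INR, deliver into the forward: 170,000,000·1.004175·0.011842 = CAD 2,021,544.86.
Swap to CAD now, deposit: 170,000,000·0.011718·1.008741667 = CAD 2,009,473.93.
The quoted forward overvalues INR, so borrow CAD, buy INR at spot, deposit the INR at 5.01%, and sell the proceeds forward at 0.011842.
The gap between the two covered legs is CAD 12,071.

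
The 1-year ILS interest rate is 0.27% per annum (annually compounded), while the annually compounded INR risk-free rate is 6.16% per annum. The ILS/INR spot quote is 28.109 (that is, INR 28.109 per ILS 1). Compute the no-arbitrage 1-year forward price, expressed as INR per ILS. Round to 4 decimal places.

29.7602

T = 1 year.
Growth of 1 INR over T: (1 + 0.0616)^1 = 1.061600.
ILS accumulates by (1 + 0.0027)^1 = 1.002700.
Forward (INR per ILS) = 28.109 × 1.061600 / 1.002700 = 29.760162.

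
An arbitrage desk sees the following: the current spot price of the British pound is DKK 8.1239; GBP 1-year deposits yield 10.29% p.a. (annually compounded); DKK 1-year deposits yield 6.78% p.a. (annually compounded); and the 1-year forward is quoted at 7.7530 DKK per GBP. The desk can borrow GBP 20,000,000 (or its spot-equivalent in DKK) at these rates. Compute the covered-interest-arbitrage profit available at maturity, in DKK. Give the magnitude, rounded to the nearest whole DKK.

DKK 2,478,334

T = 1 year.
Invest the GBP and cover forward: 20,000,000 × 1.102900 × 7.7530 = DKK 171,015,674.00.
Convert at spot and invest in DKK: 20,000,000 × 8.1239 × 1.067800 = DKK 173,494,008.40.
The quoted forward undervalues GBP, so borrow GBP, convert to DKK at spot, deposit the DKK at 6.78%, and buy GBP forward at 7.7530 to cover the loan.
Profit = 173,494,008.40 − 171,015,674.00 = DKK 2,478,334.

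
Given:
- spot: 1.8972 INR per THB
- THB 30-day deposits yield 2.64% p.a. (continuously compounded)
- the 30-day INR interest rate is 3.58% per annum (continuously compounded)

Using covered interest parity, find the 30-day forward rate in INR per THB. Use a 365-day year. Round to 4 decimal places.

1.8987

T = 30/365 years.
Growth of 1 INR over T: e^(0.0358×30/365) = 1.0029468.
THB accumulates by e^(0.0264×30/365) = 1.0021722.
CIP: F = S · (grow INR)/(grow THB) = 1.8972 × 1.0029468/1.0021722 = 1.898666 INR per THB.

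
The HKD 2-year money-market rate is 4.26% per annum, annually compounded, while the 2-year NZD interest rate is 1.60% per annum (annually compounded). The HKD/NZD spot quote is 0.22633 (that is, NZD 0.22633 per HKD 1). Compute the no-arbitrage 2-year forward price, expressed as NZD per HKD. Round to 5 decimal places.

T = 2 years.
NZD growth factor: (1 + 0.0160)^2 = 1.032256.
HKD growth factor: (1 + 0.0426)^2 = 1.0870148.
So F = 0.22633 × 1.032256 / 1.0870148 = 0.2149285 (NZD/HKD).

0.21493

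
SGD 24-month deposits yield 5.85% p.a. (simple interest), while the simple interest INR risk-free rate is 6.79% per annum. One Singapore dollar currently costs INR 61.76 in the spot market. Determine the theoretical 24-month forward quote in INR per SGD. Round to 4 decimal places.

T = 2 years.
INR growth factor: 1 + 0.0679×2 = 1.135800.
SGD growth factor: 1 + 0.0585×2 = 1.117000.
So F = 61.76 × 1.135800 / 1.117000 = 62.799470 (INR/SGD).

62.7995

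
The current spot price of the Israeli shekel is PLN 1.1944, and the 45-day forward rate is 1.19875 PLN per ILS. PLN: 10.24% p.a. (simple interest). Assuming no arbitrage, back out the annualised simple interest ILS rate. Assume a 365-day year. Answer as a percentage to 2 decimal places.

T = 45/365 years.
F/S = 1.19875/1.1944 = 1.0036420 = (growth of PLN) / (growth of ILS).
PLN growth factor: 1 + 0.1024×45/365 = 1.0126247.
Hence g_ILS = 1.0089501.
(1.0089501 − 1)/T = 0.072595, i.e. 7.26%.

7.26%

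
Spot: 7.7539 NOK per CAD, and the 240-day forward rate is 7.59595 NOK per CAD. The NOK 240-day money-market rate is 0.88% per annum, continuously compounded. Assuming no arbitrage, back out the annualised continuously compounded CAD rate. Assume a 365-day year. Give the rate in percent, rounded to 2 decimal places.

T = 240/365 years.
CIP gives F = S · g_NOK/g_CAD, so g_NOK/g_CAD = 7.59595/7.7539 = 0.9796296.
NOK growth factor: e^(0.0088×240/365) = 1.0058031.
That pins the CAD growth at 1.0267178.
Take logs: ln 1.0267178 / (240/365) = 0.040100, so 4.01%.

4.01%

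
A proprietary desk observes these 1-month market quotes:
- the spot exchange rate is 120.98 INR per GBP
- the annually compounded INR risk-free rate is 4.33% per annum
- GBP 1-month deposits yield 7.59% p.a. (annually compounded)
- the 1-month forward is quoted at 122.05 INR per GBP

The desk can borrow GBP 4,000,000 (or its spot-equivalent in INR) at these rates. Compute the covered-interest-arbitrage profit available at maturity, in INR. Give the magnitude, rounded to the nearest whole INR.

T = 1/12 years.
Invest the GBP and cover forward: 4,000,000 × 1.00611508129 × 122.05 = INR 491,185,382.69.
Convert at spot and invest in INR: 4,000,000 × 120.98 × 1.00353864348 = INR 485,632,420.35.
The quoted forward overvalues GBP, so borrow INR, buy GBP at spot, deposit the GBP at 7.59%, and sell the proceeds forward at 122.05.
Profit = 491,185,382.69 − 485,632,420.35 = INR 5,552,962.

INR 5,552,962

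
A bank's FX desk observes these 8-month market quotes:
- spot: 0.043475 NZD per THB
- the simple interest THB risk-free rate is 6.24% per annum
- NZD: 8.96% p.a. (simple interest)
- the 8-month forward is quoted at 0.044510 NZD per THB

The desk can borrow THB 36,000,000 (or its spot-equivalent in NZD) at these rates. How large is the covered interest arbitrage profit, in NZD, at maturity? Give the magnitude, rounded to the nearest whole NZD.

T = 8/12 years.
Route A — deposit THB, sell forward: 36,000,000 × 1.041600 × 0.044510 = NZD 1,669,018.18.
Route B — convert at spot, deposit NZD: 36,000,000 × 0.043475 × 1.059733333 = NZD 1,658,588.64.
The quoted forward overvalues THB, so borrow NZD, buy THB at spot, deposit the THB at 6.24%, and sell the proceeds forward at 0.044510.
The gap between the two covered legs is NZD 10,430.

NZD 10,430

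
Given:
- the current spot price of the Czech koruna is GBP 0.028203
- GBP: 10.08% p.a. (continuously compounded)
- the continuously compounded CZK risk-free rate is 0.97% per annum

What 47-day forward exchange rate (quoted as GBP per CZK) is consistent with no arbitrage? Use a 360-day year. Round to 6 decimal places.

0.028540

T = 47/360 years.
GBP accumulates by e^(0.1008×47/360) = 1.013247.
Growth of 1 CZK over T: e^(0.0097×47/360) = 1.0012672.
CIP: F = S · (grow GBP)/(grow CZK) = 0.028203 × 1.013247/1.0012672 = 0.02854044 GBP per CZK.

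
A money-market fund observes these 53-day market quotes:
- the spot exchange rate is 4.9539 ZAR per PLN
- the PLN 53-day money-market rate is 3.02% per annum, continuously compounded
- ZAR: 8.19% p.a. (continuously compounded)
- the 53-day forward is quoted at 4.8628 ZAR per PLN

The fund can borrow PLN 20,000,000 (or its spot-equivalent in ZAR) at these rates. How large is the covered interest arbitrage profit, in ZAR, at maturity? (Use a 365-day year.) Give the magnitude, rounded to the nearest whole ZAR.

ZAR 2,579,878

T = 53/365 years.
Invest the PLN and cover forward: 20,000,000 × 1.0043948346 × 4.8628 = ZAR 97,683,424.03.
Convert at spot and invest in ZAR: 20,000,000 × 4.9539 × 1.0119633237 = ZAR 100,263,302.19.
The quoted forward undervalues PLN, so borrow PLN, convert to ZAR at spot, deposit the ZAR at 8.19%, and buy PLN forward at 4.8628 to cover the loan.
Profit = 100,263,302.19 − 97,683,424.03 = ZAR 2,579,878.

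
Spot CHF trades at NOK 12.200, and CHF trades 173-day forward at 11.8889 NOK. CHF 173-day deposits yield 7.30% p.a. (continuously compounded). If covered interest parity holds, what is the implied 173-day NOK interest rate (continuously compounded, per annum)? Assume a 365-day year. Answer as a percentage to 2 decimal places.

T = 173/365 years.
By CIP, F/S equals the NOK-to-CHF growth ratio: 11.8889/12.2 = 0.9745000.
CHF growth factor: e^(0.0730×173/365) = 1.0352055.
Hence g_NOK = 1.0088078.
r = ln(1.0088078)/(173/365) = 0.018502 → 1.85%.

1.85%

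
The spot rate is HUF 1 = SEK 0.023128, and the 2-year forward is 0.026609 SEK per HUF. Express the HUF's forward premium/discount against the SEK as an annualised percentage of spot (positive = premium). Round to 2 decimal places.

T = 2 years.
HUF trades forward at +15.05102% vs spot over the period.
Per annum: 0.1505102 / 2 = 0.075255 = 7.53%.

+7.53%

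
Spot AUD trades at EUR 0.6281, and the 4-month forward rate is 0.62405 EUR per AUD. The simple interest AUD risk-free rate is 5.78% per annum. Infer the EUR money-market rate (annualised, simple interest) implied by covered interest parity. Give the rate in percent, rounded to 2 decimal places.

T = 4/12 years.
By CIP, F/S equals the EUR-to-AUD growth ratio: 0.62405/0.6281 = 0.9935520.
The AUD side grows by 1 + 0.0578×4/12 = 1.0192667.
So the EUR growth factor = 1.0126945.
r = (1.0126945 − 1)/(4/12) = 0.038084 → 3.81%.

3.81%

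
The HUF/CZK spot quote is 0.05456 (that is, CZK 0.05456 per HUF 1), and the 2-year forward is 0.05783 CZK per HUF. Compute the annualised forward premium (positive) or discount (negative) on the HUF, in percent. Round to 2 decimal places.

+3.00%

T = 2 years.
HUF trades forward at +5.99340% vs spot over the period.
Annualise by dividing by T: 0.0599340 / 2 = 0.029967 → 3.00%.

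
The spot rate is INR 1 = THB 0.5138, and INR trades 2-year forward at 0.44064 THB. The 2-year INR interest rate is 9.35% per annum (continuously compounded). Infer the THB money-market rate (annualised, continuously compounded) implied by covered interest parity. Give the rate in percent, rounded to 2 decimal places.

1.67%

T = 2 years.
By CIP, F/S equals the THB-to-INR growth ratio: 0.44064/0.5138 = 0.8576100.
INR growth factor: e^(0.0935×2) = 1.2056273.
So the THB growth factor = 1.033958.
Take logs: ln 1.033958 / 2 = 0.016697, so 1.67%.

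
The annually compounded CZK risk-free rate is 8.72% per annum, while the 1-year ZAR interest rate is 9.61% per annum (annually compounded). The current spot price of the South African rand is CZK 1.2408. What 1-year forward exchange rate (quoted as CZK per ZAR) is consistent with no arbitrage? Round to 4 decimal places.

T = 1 year.
CZK accumulates by (1 + 0.0872)^1 = 1.087200.
ZAR growth factor: (1 + 0.0961)^1 = 1.096100.
Forward (CZK per ZAR) = 1.2408 × 1.087200 / 1.096100 = 1.230725.

1.2307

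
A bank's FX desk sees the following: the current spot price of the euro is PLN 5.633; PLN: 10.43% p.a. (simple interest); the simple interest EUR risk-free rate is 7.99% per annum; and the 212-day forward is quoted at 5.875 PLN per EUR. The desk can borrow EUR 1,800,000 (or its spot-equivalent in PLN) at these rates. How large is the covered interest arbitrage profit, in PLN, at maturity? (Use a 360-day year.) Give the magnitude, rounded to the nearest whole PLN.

T = 212/360 years.
Keep in EUR, deliver into the forward: 1,800,000·1.0470522222·5.875 = PLN 11,072,577.25.
Swap to PLN now, deposit: 1,800,000·5.633·1.0614211111 = PLN 10,762,173.21.
The quoted forward overvalues EUR, so borrow PLN, buy EUR at spot, deposit the EUR at 7.99%, and sell the proceeds forward at 5.875.
The gap between the two covered legs is PLN 310,404.

PLN 310,404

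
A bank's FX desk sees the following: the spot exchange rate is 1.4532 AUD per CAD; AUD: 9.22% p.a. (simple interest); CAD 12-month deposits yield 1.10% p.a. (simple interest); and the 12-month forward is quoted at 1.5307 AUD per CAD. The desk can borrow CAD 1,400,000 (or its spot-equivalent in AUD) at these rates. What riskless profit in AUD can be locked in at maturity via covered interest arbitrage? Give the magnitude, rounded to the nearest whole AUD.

T = 1 year.
Route A — deposit CAD, sell forward: 1,400,000 × 1.011000 × 1.5307 = AUD 2,166,552.78.
Route B — convert at spot, deposit AUD: 1,400,000 × 1.4532 × 1.092200 = AUD 2,222,059.06.
The quoted forward undervalues CAD, so borrow CAD, convert to AUD at spot, deposit the AUD at 9.22%, and buy CAD forward at 1.5307 to cover the loan.
Arbitrage profit = |2,166,552.78 − 2,222,059.06| = AUD 55,506.

AUD 55,506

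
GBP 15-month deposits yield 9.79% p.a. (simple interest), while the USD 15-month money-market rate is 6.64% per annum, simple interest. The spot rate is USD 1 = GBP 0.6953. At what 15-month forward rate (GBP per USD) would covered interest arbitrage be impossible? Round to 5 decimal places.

0.72058

T = 15/12 years.
GBP growth factor: 1 + 0.0979×15/12 = 1.122375.
Growth of 1 USD over T: 1 + 0.0664×15/12 = 1.083000.
CIP: F = S · (grow GBP)/(grow USD) = 0.6953 × 1.122375/1.083000 = 0.7205793 GBP per USD.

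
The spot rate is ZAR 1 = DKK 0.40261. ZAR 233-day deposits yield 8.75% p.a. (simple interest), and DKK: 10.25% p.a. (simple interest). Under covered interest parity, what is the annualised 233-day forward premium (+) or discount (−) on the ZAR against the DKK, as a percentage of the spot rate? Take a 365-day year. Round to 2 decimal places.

T = 233/365 years.
F = S · g_DKK/g_ZAR = 0.40261 × 1.0654315/1.0558562 = 0.40626117.
Annualised premium = (F − S)/S × (1/T) = (0.40626117 − 0.40261)/0.40261 ÷ (233/365) = 1.42%.

+1.42%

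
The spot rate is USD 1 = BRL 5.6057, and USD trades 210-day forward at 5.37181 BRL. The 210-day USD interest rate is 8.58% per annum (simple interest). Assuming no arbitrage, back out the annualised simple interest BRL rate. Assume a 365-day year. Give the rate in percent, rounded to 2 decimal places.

T = 210/365 years.
By CIP, F/S equals the BRL-to-USD growth ratio: 5.37181/5.6057 = 0.9582764.
USD growth factor: 1 + 0.0858×210/365 = 1.0493644.
So the BRL growth factor = 1.0055811.
r = (1.0055811 − 1)/(210/365) = 0.009700 → 0.97%.

0.97%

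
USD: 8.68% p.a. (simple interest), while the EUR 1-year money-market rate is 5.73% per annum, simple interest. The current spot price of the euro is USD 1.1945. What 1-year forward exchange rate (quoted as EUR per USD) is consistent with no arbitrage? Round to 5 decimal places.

0.81445

T = 1 year.
USD growth factor: 1 + 0.0868×1 = 1.086800.
Growth of 1 EUR over T: 1 + 0.0573×1 = 1.057300.
Forward (USD per EUR) = 1.1945 × 1.086800 / 1.057300 = 1.227828.
Quoted the other way: 1/1.227828 = 0.81445 EUR per USD.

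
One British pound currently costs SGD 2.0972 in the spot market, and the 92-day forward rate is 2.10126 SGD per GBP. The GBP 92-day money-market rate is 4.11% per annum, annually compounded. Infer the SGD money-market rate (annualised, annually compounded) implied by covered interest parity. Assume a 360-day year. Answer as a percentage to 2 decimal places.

T = 92/360 years.
CIP gives F = S · g_SGD/g_GBP, so g_SGD/g_GBP = 2.10126/2.0972 = 1.0019359.
GBP growth factor: (1 + 0.0411)^(92/360) = 1.0103464.
Hence g_SGD = 1.0123023.
r = 1.0123023^(360/92) − 1 = 0.049009 → 4.90%.

4.90%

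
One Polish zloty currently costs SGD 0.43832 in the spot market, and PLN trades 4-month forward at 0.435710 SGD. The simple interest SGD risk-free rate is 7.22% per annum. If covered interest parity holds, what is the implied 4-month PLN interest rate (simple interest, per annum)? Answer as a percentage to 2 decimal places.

9.06%

T = 4/12 years.
By CIP, F/S equals the SGD-to-PLN growth ratio: 0.43571/0.43832 = 0.9940454.
The SGD side grows by 1 + 0.0722×4/12 = 1.0240667.
That pins the PLN growth at 1.0302011.
(1.0302011 − 1)/T = 0.090603, i.e. 9.06%.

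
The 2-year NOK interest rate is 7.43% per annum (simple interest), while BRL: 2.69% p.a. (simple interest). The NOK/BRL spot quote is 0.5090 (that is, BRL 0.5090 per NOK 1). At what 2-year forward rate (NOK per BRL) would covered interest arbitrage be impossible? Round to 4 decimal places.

2.1414

T = 2 years.
BRL growth factor: 1 + 0.0269×2 = 1.053800.
NOK growth factor: 1 + 0.0743×2 = 1.148600.
CIP: F = S · (grow BRL)/(grow NOK) = 0.509 × 1.053800/1.148600 = 0.4669896 BRL per NOK.
Quoted the other way: 1/0.4669896 = 2.1414 NOK per BRL.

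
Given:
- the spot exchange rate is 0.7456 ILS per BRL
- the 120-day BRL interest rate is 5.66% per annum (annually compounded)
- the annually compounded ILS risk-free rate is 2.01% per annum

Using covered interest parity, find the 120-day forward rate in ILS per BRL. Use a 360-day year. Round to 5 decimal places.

T = 120/360 years.
Growth of 1 ILS over T: (1 + 0.0201)^(120/360) = 1.0066556.
BRL growth factor: (1 + 0.0566)^(120/360) = 1.0185215.
Forward (ILS per BRL) = 0.7456 × 1.0066556 / 1.0185215 = 0.7369137.

0.73691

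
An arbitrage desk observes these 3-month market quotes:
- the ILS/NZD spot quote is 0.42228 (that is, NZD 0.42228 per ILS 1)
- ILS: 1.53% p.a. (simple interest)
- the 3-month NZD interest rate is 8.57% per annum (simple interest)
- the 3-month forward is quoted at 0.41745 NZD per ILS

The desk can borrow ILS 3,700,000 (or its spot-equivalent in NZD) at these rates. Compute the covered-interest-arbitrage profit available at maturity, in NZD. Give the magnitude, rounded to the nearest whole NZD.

NZD 45,438

T = 3/12 years.
Route A — deposit ILS, sell forward: 3,700,000 × 1.003825 × 0.41745 = NZD 1,550,472.96.
Route B — convert at spot, deposit NZD: 3,700,000 × 0.42228 × 1.021425 = NZD 1,595,911.19.
The quoted forward undervalues ILS, so borrow ILS, convert to NZD at spot, deposit the NZD at 8.57%, and buy ILS forward at 0.41745 to cover the loan.
Profit = 1,595,911.19 − 1,550,472.96 = NZD 45,438.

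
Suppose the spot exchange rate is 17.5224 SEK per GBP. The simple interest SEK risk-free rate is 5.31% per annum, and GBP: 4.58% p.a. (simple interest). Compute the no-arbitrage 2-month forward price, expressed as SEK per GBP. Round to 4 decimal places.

17.5436

T = 2/12 years.
SEK growth factor: 1 + 0.0531×2/12 = 1.008850.
Growth of 1 GBP over T: 1 + 0.0458×2/12 = 1.00763333.
So F = 17.5224 × 1.008850 / 1.00763333 = 17.543557 (SEK/GBP).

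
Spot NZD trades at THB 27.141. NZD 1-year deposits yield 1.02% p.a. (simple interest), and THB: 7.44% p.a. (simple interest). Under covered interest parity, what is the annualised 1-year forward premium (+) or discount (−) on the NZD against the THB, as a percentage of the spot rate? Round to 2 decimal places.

T = 1 year.
F = S · g_THB/g_NZD = 27.141 × 1.074400/1.010200 = 28.865859.
Annualised premium = (F − S)/S × (1/T) = (28.865859 − 27.141)/27.141 ÷ 1 = 6.36%.

+6.36%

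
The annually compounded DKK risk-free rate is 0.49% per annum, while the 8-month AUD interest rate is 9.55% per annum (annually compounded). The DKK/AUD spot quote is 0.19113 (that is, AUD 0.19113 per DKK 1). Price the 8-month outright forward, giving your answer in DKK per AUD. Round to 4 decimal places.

T = 8/12 years.
Growth of 1 AUD over T: (1 + 0.0955)^(8/12) = 1.0626941.
DKK accumulates by (1 + 0.0049)^(8/12) = 1.003264.
CIP: F = S · (grow AUD)/(grow DKK) = 0.19113 × 1.0626941/1.003264 = 0.2024519 AUD per DKK.
Invert for DKK per AUD: 1 / 0.2024519 = 4.9394.

4.9394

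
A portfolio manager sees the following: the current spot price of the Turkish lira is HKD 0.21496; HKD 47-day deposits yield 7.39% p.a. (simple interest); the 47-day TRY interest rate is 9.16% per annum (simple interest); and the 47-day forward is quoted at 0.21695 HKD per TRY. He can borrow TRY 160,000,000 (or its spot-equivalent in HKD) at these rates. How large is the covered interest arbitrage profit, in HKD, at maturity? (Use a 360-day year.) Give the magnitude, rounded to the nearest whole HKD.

HKD 401,686

T = 47/360 years.
Route A — deposit TRY, sell forward: 160,000,000 × 1.0119588889 × 0.21695 = HKD 35,127,116.95.
Route B — convert at spot, deposit HKD: 160,000,000 × 0.21496 × 1.0096480556 = HKD 34,725,431.37.
The quoted forward overvalues TRY, so borrow HKD, buy TRY at spot, deposit the TRY at 9.16%, and sell the proceeds forward at 0.21695.
Arbitrage profit = |35,127,116.95 − 34,725,431.37| = HKD 401,686.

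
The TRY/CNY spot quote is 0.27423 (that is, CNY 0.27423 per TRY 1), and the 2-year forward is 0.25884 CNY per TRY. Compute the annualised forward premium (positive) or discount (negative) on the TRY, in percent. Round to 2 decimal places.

T = 2 years.
Period premium: (0.25884 − 0.27423)/0.27423 = -0.0561208.
Annualise by dividing by T: -0.0561208 / 2 = -0.028060 → -2.81%.

-2.81%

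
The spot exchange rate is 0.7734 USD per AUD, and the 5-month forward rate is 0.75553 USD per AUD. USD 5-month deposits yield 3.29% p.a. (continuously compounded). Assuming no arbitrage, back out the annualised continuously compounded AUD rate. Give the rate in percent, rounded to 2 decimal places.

T = 5/12 years.
F/S = 0.75553/0.7734 = 0.9768942 = (growth of USD) / (growth of AUD).
USD growth factor: e^(0.0329×5/12) = 1.0138027.
Hence g_AUD = 1.0377815.
r = ln(1.0377815)/(5/12) = 0.089005 → 8.90%.

8.90%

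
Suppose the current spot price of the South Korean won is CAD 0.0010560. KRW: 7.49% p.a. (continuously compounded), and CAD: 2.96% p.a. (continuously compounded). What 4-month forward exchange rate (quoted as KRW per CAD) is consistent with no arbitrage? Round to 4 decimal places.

961.3774

T = 4/12 years.
CAD growth factor: e^(0.0296×4/12) = 1.009915503.
Growth of 1 KRW over T: e^(0.0749×4/12) = 1.025280944.
So F = 0.001056 × 1.009915503 / 1.025280944 = 0.00104017419 (CAD/KRW).
Invert for KRW per CAD: 1 / 0.00104017419 = 961.3774.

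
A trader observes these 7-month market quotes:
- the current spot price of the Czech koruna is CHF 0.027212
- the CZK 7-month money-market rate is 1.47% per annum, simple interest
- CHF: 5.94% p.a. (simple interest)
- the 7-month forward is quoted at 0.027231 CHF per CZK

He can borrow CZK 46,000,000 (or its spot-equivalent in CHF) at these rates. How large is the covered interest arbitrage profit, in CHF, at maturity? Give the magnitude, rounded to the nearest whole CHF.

T = 7/12 years.
Invest the CZK and cover forward: 46,000,000 × 1.008575 × 0.027231 = CHF 1,263,367.27.
Convert at spot and invest in CHF: 46,000,000 × 0.027212 × 1.034650 = CHF 1,295,125.21.
The quoted forward undervalues CZK, so borrow CZK, convert to CHF at spot, deposit the CHF at 5.94%, and buy CZK forward at 0.027231 to cover the loan.
Arbitrage profit = |1,263,367.27 − 1,295,125.21| = CHF 31,758.

CHF 31,758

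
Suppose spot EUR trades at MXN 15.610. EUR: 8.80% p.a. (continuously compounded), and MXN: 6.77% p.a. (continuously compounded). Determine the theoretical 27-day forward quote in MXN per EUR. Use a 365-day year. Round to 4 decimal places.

T = 27/365 years.
MXN accumulates by e^(0.0677×27/365) = 1.00502051.
EUR accumulates by e^(0.0880×27/365) = 1.00653082.
Forward (MXN per EUR) = 15.61 × 1.00502051 / 1.00653082 = 15.586577.

15.5866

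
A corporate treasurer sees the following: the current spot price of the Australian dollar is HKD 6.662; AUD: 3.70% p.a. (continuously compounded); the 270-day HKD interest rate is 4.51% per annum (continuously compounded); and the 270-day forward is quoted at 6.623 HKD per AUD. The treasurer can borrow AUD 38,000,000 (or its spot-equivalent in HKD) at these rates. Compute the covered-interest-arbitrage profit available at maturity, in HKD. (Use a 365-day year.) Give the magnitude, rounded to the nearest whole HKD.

T = 270/365 years.
Keep in AUD, deliver into the forward: 38,000,000·1.0277478584·6.623 = HKD 258,657,414.51.
Swap to HKD now, deposit: 38,000,000·6.662·1.03392438402 = HKD 261,744,161.36.
The quoted forward undervalues AUD, so borrow AUD, convert to HKD at spot, deposit the HKD at 4.51%, and buy AUD forward at 6.623 to cover the loan.
Arbitrage profit = |258,657,414.51 − 261,744,161.36| = HKD 3,086,747.

HKD 3,086,747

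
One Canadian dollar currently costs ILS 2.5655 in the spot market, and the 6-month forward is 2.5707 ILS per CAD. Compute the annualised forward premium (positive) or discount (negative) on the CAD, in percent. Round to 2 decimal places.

+0.41%

T = 6/12 years.
Period premium: (2.5707 − 2.5655)/2.5655 = 0.0020269.
Annualise by dividing by T: 0.0020269 / (6/12) = 0.004054 → 0.41%.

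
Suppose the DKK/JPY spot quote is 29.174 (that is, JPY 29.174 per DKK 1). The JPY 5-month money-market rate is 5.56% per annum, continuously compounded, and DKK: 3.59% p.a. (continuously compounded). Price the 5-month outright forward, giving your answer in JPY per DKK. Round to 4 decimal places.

29.4145

T = 5/12 years.
Growth of 1 JPY over T: e^(0.0556×5/12) = 1.0234371.
DKK growth factor: e^(0.0359×5/12) = 1.01507077.
CIP: F = S · (grow JPY)/(grow DKK) = 29.174 × 1.0234371/1.01507077 = 29.414455 JPY per DKK.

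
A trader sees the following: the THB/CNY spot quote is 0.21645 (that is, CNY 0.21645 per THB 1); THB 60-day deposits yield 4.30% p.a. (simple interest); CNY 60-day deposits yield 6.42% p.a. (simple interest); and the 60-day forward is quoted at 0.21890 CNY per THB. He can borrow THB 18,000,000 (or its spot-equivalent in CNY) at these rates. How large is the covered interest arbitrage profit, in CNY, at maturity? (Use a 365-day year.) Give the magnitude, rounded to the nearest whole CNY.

T = 60/365 years.
Keep in THB, deliver into the forward: 18,000,000·1.007068493·0.21890 = CNY 3,968,051.28.
Swap to CNY now, deposit: 18,000,000·0.21645·1.010553425 = CNY 3,937,217.20.
The quoted forward overvalues THB, so borrow CNY, buy THB at spot, deposit the THB at 4.30%, and sell the proceeds forward at 0.21890.
Profit = 3,968,051.28 − 3,937,217.20 = CNY 30,834.

CNY 30,834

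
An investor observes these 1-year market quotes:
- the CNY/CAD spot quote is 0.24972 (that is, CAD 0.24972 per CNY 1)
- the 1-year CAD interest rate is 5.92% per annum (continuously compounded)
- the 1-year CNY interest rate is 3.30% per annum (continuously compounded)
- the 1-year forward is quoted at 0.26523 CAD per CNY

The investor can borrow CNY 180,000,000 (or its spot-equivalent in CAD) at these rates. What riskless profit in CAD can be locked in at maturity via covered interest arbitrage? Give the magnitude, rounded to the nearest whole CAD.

T = 1 year.
Invest the CNY and cover forward: 180,000,000 × 1.0335505392 × 0.26523 = CAD 49,343,149.71.
Convert at spot and invest in CAD: 180,000,000 × 0.24972 × 1.060987417 = CAD 47,690,960.00.
The quoted forward overvalues CNY, so borrow CAD, buy CNY at spot, deposit the CNY at 3.30%, and sell the proceeds forward at 0.26523.
The gap between the two covered legs is CAD 1,652,190.

CAD 1,652,190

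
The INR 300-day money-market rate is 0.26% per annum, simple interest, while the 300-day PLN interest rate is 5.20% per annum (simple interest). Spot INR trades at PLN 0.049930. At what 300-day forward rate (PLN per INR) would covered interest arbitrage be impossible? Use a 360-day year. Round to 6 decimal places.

0.051981

T = 300/360 years.
Growth of 1 PLN over T: 1 + 0.0520×300/360 = 1.0433333.
INR growth factor: 1 + 0.0026×300/360 = 1.0021667.
Forward (PLN per INR) = 0.04993 × 1.0433333 / 1.0021667 = 0.05198100.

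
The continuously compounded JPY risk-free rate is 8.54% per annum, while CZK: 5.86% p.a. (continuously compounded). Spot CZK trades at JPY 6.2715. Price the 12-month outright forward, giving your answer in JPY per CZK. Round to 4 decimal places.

6.4418

T = 1 year.
JPY accumulates by e^(0.0854×1) = 1.0891526.
CZK accumulates by e^(0.0586×1) = 1.060351.
So F = 6.2715 × 1.0891526 / 1.060351 = 6.441849 (JPY/CZK).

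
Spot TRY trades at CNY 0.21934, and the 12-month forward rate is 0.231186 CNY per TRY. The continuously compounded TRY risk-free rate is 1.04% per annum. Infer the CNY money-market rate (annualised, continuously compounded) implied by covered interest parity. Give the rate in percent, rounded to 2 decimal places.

T = 1 year.
By CIP, F/S equals the CNY-to-TRY growth ratio: 0.231186/0.21934 = 1.0540075.
TRY growth factor: e^(0.0104×1) = 1.0104543.
Hence g_CNY = 1.0650264.
Take logs: ln 1.0650264 / 1 = 0.063000, so 6.30%.

6.30%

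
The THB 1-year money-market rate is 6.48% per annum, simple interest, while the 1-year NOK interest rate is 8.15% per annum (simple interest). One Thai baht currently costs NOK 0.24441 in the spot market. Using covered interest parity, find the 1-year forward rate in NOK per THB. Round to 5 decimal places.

0.24824

T = 1 year.
Growth of 1 NOK over T: 1 + 0.0815×1 = 1.081500.
Growth of 1 THB over T: 1 + 0.0648×1 = 1.064800.
CIP: F = S · (grow NOK)/(grow THB) = 0.24441 × 1.081500/1.064800 = 0.2482433 NOK per THB.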